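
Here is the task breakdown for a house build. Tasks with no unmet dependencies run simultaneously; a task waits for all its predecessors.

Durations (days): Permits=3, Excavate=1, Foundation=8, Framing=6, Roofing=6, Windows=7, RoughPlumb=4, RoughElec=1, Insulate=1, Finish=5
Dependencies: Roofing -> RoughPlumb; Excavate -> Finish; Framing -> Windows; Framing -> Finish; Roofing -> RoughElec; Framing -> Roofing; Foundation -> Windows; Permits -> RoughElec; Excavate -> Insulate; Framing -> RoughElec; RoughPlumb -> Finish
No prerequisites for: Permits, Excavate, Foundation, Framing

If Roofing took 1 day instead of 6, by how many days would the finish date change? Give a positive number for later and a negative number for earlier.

-5

The binding path is Framing→Roofing→RoughPlumb→Finish = 6+6+4+5 = 21; finish at 21 days.
Roofing lies on that path, so at 1 day the path becomes 16 days.
That remains the longest chain; total 16 days.
Change in finish: 16 − 21 = -5 days.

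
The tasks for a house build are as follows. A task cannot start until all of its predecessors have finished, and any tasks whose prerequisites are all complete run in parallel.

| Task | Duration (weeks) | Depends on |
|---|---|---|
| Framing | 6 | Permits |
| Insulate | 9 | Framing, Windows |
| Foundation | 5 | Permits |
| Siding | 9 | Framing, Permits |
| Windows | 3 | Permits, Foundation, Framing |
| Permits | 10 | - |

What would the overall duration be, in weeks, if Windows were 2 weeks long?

27

Baseline: Permits→Framing→Windows→Insulate = 10+6+3+9 = 28 → 28 weeks.
Since Windows is critical, the -1 change carries straight to that chain (now 27 weeks).
No other chain overtakes it, so the finish is 27 weeks.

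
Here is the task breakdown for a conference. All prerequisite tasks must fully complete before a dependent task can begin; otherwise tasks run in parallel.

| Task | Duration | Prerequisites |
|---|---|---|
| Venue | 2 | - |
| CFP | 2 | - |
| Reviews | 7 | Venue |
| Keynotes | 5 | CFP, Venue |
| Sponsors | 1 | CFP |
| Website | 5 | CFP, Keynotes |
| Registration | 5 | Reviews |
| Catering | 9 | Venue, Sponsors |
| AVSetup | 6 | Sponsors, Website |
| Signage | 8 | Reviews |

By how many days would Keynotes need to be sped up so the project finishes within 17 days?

1

Current finish: 18 days; target: 17.
Keynotes is on every critical path, so each day cut from Keynotes cuts the finish by one (this holds down to a finish of 17).
Need 18 − 17 = 1 day off Keynotes → Keynotes becomes 4 days, finish becomes 17.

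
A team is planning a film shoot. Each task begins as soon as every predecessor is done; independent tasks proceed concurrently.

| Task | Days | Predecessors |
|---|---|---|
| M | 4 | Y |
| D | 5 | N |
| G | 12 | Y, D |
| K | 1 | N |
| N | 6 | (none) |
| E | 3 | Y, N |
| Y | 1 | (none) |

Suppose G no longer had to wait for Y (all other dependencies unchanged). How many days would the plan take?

Original critical path: N→D→G = 6+5+12 = 23 ⇒ 23 days.
Dropping Y→G doesn't change G's earliest start (11); another predecessor still binds.
The longest chain is now N→D→G = 6+5+12 = 23, so the plan takes 23 days.

23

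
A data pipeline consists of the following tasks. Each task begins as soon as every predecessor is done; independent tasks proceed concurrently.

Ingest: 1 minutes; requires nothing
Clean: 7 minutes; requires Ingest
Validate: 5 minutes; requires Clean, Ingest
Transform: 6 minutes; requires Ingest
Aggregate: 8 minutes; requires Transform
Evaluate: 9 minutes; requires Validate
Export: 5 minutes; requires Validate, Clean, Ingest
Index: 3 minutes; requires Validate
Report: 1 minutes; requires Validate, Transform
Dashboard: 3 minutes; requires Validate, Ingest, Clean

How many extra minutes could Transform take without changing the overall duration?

Ingest→Clean→Validate→Evaluate = 1+7+5+9 = 22 sets the makespan at 22 minutes.
Longest path through Transform: 15 minutes (earliest finish 7, latest finish 14).
Slack of Transform = 8 − 1 = 7 minutes.

7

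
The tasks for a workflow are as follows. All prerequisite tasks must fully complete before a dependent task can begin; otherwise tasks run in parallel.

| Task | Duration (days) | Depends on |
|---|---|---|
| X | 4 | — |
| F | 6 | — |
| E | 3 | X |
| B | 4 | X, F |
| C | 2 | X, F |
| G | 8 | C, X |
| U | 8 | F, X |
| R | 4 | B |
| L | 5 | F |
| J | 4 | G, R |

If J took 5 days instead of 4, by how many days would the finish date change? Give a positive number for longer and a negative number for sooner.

Actual critical path: F→C→G→J = 6+2+8+4 = 20 ⇒ 20 days.
J lies on that path, so at 5 days the path becomes 21 days.
No other chain overtakes it, so the finish is 21 days.
Change in finish: 21 − 20 = +1 days.

1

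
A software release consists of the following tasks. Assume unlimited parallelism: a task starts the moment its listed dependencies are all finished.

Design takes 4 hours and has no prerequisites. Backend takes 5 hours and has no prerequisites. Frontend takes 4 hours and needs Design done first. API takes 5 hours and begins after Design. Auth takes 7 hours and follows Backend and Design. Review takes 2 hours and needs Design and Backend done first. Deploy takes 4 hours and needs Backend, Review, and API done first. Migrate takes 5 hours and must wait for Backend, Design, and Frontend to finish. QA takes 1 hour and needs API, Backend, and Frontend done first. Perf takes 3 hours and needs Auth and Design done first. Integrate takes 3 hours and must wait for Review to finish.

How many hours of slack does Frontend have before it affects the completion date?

Backend→Auth→Perf = 5+7+3 = 15 sets the makespan at 15 hours.
Longest path through Frontend: 13 hours (earliest finish 8, latest finish 10).
Float = 15 − 13 = 2.

2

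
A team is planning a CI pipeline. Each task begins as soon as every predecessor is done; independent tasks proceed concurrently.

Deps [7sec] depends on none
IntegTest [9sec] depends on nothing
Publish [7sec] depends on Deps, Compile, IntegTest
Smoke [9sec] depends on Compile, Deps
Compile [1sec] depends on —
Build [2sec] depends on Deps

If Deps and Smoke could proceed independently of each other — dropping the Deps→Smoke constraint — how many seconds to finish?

16

With the dependency in place, Deps→Smoke = 7+9 = 16 sets the finish at 16 seconds.
Without Deps→Smoke, Smoke's earliest start moves from 7 to 1.
The longest chain is now IntegTest→Publish = 9+7 = 16, so the project takes 16 seconds.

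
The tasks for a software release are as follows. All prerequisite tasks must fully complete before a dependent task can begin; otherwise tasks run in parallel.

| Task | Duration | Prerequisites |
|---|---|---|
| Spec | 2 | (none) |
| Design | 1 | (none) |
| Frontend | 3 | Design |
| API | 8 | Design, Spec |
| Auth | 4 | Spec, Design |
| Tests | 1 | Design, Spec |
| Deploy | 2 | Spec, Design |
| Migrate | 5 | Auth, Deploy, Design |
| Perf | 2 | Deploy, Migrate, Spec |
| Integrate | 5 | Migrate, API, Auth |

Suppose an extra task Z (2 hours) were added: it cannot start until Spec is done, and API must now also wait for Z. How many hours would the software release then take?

17

Originally the software release takes 16 hours.
With Z inserted, API now waits for max(Design, Spec, Z).
New critical path: Spec→Z→API→Integrate = 2+2+8+5 = 17 ⇒ 17 hours.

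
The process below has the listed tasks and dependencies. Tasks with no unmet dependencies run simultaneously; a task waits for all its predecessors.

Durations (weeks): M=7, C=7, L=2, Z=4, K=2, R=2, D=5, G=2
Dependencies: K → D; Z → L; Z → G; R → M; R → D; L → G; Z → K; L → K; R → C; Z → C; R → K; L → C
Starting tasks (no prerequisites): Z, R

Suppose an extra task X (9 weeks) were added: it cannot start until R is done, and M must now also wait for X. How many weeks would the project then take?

18

Originally the project takes 13 weeks.
With X inserted, M now waits for max(R, X).
New critical path: R→X→M = 2+9+7 = 18 ⇒ 18 weeks.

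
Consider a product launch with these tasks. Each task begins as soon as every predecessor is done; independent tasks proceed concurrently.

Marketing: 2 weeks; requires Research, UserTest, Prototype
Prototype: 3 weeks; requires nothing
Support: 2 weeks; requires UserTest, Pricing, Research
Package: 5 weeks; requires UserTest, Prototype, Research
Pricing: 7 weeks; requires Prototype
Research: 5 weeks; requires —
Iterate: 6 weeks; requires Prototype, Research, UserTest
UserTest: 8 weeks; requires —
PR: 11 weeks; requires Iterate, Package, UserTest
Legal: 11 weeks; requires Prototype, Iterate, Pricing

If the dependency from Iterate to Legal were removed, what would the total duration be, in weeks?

Original critical path: UserTest→Iterate→PR = 8+6+11 = 25 ⇒ 25 weeks.
Without Iterate→Legal, Legal's earliest start moves from 14 to 10.
After: UserTest→Iterate→PR = 8+6+11 = 25 → 25 weeks.

25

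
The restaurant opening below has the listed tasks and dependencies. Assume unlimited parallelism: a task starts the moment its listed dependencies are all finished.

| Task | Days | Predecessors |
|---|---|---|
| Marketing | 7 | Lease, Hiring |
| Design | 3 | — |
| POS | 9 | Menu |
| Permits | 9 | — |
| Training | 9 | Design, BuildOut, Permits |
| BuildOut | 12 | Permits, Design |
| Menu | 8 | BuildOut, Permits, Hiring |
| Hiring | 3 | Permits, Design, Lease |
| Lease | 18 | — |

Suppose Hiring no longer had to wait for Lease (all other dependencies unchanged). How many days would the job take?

Original critical path: Lease→Hiring→Menu→POS = 18+3+8+9 = 38 ⇒ 38 days.
Without Lease→Hiring, Hiring's earliest start moves from 18 to 9.
New critical path: Permits→BuildOut→Menu→POS = 9+12+8+9 = 38 ⇒ 38 days.

38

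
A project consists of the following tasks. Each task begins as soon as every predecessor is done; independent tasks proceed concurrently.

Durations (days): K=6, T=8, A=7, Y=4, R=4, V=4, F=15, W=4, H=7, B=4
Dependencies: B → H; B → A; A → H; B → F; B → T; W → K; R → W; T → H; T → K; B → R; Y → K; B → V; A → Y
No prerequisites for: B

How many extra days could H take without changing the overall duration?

2

B→A→Y→K = 4+7+4+6 = 21 sets the makespan at 21 days.
The longest chain containing H totals 19 days.
Slack of H = 14 − 12 = 2 days.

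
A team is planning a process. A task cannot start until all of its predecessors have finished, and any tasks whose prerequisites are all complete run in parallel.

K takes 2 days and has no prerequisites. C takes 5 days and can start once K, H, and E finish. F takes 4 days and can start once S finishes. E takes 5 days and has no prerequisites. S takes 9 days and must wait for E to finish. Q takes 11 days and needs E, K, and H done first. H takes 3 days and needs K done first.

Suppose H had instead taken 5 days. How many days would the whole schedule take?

18

As given, the longest chain is E→S→F = 5+9+4 = 18, so the finish is 18 days.
H has 2 days of float (longest path through it is 16).
No other chain overtakes it, so the finish is 18 days.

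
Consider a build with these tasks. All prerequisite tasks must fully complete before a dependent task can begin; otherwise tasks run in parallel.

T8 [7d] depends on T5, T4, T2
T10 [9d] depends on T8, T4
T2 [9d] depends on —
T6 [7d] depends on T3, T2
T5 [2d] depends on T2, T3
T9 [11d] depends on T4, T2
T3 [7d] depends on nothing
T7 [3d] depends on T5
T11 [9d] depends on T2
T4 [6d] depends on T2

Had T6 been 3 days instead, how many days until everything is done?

31

The binding path is T2→T4→T8→T10 = 9+6+7+9 = 31; finish at 31 days.
T6 has 15 days of float (longest path through it is 16).
The critical path is still T2→T4→T8→T10; finish is now 31 days.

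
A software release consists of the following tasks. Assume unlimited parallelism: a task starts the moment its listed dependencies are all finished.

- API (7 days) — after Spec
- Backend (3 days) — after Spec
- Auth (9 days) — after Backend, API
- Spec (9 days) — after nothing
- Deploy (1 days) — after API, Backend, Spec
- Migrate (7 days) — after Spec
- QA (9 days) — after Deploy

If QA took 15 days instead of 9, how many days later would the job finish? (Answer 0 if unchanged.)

6

Actual critical path: Spec→API→Deploy→QA = 9+7+1+9 = 26 ⇒ 26 days.
QA lies on that path, so at 15 days the path becomes 32 days.
That remains the longest chain; total 32 days.
Change in finish: 32 − 26 = +6 days.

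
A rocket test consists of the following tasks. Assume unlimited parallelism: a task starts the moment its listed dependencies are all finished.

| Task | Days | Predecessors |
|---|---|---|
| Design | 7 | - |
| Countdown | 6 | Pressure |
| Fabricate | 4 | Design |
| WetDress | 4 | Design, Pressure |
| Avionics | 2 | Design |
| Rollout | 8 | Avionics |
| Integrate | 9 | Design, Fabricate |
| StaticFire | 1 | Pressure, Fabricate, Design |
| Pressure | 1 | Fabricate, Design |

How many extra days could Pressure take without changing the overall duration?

Critical path: Design→Fabricate→Integrate = 7+4+9 = 20, so the finish is 20 days.
Pressure finishes as early as 12 and must finish by 14.
So Pressure can slip 14 − 12 = 2 days.

2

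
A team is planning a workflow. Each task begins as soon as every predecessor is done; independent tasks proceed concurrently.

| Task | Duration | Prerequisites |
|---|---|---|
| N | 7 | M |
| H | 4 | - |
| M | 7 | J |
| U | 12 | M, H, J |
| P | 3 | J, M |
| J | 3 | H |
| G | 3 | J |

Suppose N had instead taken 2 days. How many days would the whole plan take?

26

Critical path before the change: H→J→M→U = 4+3+7+12 = 26 giving 26 days.
N has 5 days of float (longest path through it is 21).
The critical path is still H→J→M→U; finish is now 26 days.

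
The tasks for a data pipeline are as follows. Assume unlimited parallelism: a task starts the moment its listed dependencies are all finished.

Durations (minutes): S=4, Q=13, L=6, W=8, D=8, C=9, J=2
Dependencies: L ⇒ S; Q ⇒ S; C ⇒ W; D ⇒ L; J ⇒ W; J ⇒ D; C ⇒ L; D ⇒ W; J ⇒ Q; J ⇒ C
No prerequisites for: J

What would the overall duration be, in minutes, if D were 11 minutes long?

23

As given, the longest chain is J→C→L→S = 2+9+6+4 = 21, so the finish is 21 minutes.
D is off the critical path — its longest chain is 20 minutes, giving 1 of slack.
Now J→D→L→S = 2+11+6+4 = 23 is longest, so the finish becomes 23 minutes.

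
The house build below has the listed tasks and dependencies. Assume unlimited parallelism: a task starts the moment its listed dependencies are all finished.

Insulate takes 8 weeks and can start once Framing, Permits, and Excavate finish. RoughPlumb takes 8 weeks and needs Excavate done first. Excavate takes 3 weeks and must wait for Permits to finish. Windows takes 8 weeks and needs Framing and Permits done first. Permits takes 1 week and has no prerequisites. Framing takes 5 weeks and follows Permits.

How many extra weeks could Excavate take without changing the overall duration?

2

Permits→Framing→Windows = 1+5+8 = 14 sets the makespan at 14 weeks.
The longest chain containing Excavate totals 12 weeks.
So Excavate can slip 6 − 4 = 2 weeks.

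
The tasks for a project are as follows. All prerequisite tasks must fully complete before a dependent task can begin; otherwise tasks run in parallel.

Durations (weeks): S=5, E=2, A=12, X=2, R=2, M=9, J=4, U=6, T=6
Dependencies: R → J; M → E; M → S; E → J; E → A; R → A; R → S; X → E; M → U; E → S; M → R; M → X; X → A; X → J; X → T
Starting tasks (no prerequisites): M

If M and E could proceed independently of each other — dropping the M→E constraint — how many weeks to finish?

25

Original critical path: M→X→E→A = 9+2+2+12 = 25 ⇒ 25 weeks.
Dropping M→E doesn't change E's earliest start (11); another predecessor still binds.
New critical path: M→X→E→A = 9+2+2+12 = 25 ⇒ 25 weeks.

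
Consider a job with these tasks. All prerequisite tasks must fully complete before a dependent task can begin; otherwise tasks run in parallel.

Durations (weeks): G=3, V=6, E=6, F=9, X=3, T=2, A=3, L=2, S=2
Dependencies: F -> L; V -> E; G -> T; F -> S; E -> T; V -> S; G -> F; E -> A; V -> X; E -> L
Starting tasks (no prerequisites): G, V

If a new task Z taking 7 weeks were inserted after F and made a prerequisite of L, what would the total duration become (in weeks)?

Originally the job takes 15 weeks.
With Z inserted, L now waits for max(E, F, Z).
New critical path: G→F→Z→L = 3+9+7+2 = 21 ⇒ 21 weeks.

21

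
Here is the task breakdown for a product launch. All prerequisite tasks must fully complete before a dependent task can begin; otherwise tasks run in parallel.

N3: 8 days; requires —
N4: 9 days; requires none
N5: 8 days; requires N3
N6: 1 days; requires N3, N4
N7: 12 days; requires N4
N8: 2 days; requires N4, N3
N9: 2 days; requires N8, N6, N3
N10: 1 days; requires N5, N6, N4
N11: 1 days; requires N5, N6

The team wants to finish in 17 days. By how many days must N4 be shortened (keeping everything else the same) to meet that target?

Current finish: 21 days; target: 17.
N4 is on every critical path, so each day cut from N4 cuts the finish by one (this holds down to a finish of 17).
Need 21 − 17 = 4 days off N4 → N4 becomes 5 days, finish becomes 17.

4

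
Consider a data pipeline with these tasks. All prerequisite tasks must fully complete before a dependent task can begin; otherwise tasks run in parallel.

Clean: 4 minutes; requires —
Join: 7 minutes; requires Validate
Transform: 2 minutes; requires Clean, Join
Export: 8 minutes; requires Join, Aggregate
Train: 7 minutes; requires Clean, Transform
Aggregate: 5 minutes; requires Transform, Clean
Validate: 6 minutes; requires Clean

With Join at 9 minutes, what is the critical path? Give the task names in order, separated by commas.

As given, the longest chain is Clean→Validate→Join→Transform→Aggregate→Export = 4+6+7+2+5+8 = 32, so the finish is 32 minutes.
Since Join is critical, the +2 change carries straight to that chain (now 34 minutes).
No other chain overtakes it, so the finish is 34 minutes.

Clean, Validate, Join, Transform, Aggregate, Export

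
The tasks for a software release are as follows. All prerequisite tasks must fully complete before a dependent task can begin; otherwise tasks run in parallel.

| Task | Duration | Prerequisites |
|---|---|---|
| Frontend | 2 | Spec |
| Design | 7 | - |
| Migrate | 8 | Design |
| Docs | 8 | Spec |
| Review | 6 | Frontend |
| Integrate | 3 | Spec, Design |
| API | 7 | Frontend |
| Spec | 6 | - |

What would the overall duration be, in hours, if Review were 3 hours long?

15

Critical path before the change: Spec→Frontend→API = 6+2+7 = 15 giving 15 hours.
The longest path through Review is only 14 hours, so Review has float 1.
The critical path is still Spec→Frontend→API; finish is now 15 hours.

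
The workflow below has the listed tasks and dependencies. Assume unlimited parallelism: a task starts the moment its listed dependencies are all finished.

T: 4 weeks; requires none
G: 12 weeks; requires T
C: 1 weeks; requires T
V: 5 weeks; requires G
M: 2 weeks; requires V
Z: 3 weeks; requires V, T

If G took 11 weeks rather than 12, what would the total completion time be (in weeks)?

The binding path is T→G→V→Z = 4+12+5+3 = 24; finish at 24 weeks.
Since G is critical, the -1 change carries straight to that chain (now 23 weeks).
That remains the longest chain; total 23 weeks.

23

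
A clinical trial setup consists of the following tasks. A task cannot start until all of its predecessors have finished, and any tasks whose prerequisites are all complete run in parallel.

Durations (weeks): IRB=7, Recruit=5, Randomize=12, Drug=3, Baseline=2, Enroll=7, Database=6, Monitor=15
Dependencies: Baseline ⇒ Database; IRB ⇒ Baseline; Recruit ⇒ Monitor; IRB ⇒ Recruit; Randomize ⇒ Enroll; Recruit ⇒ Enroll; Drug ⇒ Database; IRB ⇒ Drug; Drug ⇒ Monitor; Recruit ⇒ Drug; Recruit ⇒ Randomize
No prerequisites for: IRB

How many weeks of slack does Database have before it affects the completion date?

10

The longest chain is IRB→Recruit→Randomize→Enroll = 7+5+12+7 = 31; overall finish 31 weeks.
Database finishes as early as 21 and must finish by 31.
Float = 31 − 21 = 10.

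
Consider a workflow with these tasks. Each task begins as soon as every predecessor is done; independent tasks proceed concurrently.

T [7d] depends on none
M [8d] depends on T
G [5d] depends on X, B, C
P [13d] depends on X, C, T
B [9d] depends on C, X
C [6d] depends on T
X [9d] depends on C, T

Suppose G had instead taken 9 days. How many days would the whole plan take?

The binding path is T→C→X→B→G = 7+6+9+9+5 = 36; finish at 36 days.
G is on the critical path; changing it to 9 makes that path 40 days.
No other chain overtakes it, so the finish is 40 days.

40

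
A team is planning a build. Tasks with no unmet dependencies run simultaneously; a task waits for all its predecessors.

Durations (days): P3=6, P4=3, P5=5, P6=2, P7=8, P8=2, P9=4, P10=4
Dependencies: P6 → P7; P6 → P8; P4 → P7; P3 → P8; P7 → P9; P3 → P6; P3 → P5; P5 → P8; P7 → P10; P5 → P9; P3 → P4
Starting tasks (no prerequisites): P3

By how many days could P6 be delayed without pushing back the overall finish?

1

Critical path: P3→P4→P7→P9 = 6+3+8+4 = 21, so the finish is 21 days.
The longest chain containing P6 totals 20 days.
Slack of P6 = 7 − 6 = 1 day.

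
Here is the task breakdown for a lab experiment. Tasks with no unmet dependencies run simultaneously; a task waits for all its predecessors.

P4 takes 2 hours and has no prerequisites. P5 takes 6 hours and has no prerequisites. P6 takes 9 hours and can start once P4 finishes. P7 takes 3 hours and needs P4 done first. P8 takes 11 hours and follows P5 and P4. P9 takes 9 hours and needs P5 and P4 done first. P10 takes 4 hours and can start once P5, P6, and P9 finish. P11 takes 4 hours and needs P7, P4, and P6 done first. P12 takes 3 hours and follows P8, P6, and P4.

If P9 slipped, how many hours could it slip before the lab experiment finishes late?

1

The longest chain is P5→P8→P12 = 6+11+3 = 20; overall finish 20 hours.
P9 finishes as early as 15 and must finish by 16.
Slack of P9 = 7 − 6 = 1 hour.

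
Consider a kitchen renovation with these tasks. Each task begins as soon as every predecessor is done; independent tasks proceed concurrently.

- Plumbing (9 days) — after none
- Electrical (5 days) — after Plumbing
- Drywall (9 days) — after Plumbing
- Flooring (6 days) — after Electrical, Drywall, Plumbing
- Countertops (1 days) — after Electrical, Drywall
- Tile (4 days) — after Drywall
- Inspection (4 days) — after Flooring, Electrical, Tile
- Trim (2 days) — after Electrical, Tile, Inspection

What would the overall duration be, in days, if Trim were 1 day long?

As given, the longest chain is Plumbing→Drywall→Flooring→Inspection→Trim = 9+9+6+4+2 = 30, so the finish is 30 days.
Since Trim is critical, the -1 change carries straight to that chain (now 29 days).
The critical path is still Plumbing→Drywall→Flooring→Inspection→Trim; finish is now 29 days.

29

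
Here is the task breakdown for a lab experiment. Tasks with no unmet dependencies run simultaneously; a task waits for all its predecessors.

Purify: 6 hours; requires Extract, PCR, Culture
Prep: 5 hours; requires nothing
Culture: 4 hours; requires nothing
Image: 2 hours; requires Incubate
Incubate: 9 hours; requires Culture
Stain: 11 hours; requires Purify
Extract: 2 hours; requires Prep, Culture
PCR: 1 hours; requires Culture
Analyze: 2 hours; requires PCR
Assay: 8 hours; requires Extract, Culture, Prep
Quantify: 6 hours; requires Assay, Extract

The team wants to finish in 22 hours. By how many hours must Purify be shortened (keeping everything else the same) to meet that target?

2

Current finish: 24 hours; target: 22.
Purify is on every critical path, so each hour cut from Purify cuts the finish by one (this holds down to a finish of 21).
Need 24 − 22 = 2 hours off Purify → Purify becomes 4 hours, finish becomes 22.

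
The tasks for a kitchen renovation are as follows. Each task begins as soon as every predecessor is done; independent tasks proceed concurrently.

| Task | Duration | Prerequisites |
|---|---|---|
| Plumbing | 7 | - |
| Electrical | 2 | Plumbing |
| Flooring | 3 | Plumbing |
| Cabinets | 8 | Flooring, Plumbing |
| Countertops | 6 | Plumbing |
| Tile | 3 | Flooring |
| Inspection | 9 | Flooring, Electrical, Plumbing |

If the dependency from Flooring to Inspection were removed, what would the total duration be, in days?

18

Before: longest chain Plumbing→Flooring→Inspection = 7+3+9 = 19, finish 19.
Without Flooring→Inspection, Inspection's earliest start moves from 10 to 9.
New critical path: Plumbing→Electrical→Inspection = 7+2+9 = 18 ⇒ 18 days.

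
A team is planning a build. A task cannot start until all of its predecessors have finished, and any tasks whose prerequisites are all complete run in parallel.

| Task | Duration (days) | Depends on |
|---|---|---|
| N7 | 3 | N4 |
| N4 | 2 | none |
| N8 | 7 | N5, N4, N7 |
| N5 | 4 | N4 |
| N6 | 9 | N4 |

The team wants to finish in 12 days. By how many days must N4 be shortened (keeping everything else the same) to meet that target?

1

Current finish: 13 days; target: 12.
N4 is on every critical path, so each day cut from N4 cuts the finish by one (this holds down to a finish of 12).
Need 13 − 12 = 1 day off N4 → N4 becomes 1 day, finish becomes 12.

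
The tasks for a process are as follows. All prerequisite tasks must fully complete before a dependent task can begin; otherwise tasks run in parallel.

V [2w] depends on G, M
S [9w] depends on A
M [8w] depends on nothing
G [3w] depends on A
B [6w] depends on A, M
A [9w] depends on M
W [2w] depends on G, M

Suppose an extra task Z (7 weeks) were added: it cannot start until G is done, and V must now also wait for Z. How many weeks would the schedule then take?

29

Originally the schedule takes 26 weeks.
With Z inserted, V now waits for max(G, M, Z).
New critical path: M→A→G→Z→V = 8+9+3+7+2 = 29 ⇒ 29 weeks.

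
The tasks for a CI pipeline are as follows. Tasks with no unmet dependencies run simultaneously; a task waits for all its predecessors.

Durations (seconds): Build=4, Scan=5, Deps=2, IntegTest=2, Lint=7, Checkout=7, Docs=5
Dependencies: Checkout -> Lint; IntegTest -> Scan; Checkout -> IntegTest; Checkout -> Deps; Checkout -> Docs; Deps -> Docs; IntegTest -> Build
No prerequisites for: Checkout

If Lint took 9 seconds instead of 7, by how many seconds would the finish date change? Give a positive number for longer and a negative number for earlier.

2

Baseline: Checkout→Lint = 7+7 = 14 → 14 seconds.
Lint lies on that path, so at 9 seconds the path becomes 16 seconds.
No other chain overtakes it, so the finish is 16 seconds.
Change in finish: 16 − 14 = +2 seconds.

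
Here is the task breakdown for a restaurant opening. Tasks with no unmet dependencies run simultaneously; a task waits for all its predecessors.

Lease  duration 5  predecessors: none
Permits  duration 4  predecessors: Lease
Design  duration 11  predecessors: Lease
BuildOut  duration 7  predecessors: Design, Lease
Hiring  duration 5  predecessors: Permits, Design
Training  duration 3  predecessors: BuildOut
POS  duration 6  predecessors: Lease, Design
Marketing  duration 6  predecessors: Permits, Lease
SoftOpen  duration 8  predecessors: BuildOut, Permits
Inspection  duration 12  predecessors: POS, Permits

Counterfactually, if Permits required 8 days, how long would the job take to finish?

34

Critical path before the change: Lease→Design→POS→Inspection = 5+11+6+12 = 34 giving 34 days.
Permits is off the critical path — its longest chain is 21 days, giving 13 of slack.
No other chain overtakes it, so the finish is 34 days.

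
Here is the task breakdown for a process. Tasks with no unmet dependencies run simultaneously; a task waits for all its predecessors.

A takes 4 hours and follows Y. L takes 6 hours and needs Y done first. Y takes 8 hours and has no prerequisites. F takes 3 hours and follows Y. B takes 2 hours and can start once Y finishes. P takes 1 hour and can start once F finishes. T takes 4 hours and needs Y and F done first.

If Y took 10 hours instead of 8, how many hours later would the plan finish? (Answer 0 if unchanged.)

2

As given, the longest chain is Y→F→T = 8+3+4 = 15, so the finish is 15 hours.
Y lies on that path, so at 10 hours the path becomes 17 hours.
That remains the longest chain; total 17 hours.
Change in finish: 17 − 15 = +2 hours.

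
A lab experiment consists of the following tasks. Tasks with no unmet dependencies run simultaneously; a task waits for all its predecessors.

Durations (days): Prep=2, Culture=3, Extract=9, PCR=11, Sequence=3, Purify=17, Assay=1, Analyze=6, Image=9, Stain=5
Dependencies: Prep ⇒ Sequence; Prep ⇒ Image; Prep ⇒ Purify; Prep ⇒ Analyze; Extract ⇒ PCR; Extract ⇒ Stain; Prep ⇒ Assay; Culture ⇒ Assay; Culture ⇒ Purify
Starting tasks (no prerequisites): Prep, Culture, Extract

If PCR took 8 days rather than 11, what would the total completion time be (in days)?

20

Baseline: Extract→PCR = 9+11 = 20 → 20 days.
PCR lies on that path, so at 8 days the path becomes 17 days.
The binding chain switches to Culture→Purify = 3+17 = 20; finish 20 days.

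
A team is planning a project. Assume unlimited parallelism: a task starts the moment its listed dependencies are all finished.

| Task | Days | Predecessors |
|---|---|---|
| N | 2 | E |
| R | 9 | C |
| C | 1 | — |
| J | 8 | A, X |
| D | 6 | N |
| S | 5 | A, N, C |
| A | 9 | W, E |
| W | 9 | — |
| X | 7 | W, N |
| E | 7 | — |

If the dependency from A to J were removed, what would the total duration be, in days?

24

Original critical path: W→A→J = 9+9+8 = 26 ⇒ 26 days.
Without A→J, J's earliest start moves from 18 to 16.
After: W→X→J = 9+7+8 = 24 → 24 days.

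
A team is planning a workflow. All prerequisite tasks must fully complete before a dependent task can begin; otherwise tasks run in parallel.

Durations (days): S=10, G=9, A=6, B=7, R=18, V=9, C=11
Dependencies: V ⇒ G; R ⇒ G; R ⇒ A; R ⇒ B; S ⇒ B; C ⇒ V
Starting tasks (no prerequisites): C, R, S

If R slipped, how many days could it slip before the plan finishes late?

2

The longest chain is C→V→G = 11+9+9 = 29; overall finish 29 days.
R finishes as early as 18 and must finish by 20.
So R can slip 20 − 18 = 2 days.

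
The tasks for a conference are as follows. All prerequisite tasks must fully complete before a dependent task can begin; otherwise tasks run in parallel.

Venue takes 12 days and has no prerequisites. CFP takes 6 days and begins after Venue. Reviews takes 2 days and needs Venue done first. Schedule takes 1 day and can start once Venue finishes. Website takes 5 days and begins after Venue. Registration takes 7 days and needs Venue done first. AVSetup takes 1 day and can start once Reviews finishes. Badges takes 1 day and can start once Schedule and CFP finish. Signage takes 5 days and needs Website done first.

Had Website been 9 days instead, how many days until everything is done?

As given, the longest chain is Venue→Website→Signage = 12+5+5 = 22, so the finish is 22 days.
Website lies on that path, so at 9 days the path becomes 26 days.
The critical path is still Venue→Website→Signage; finish is now 26 days.

26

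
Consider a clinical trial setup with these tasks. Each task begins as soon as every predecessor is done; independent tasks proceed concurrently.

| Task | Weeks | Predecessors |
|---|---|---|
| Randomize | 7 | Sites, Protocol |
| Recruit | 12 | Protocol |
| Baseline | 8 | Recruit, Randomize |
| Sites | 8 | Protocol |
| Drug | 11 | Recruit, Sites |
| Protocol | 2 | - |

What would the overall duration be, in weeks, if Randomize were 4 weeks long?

The binding path is Protocol→Sites→Randomize→Baseline = 2+8+7+8 = 25; finish at 25 weeks.
Since Randomize is critical, the -3 change carries straight to that chain (now 22 weeks).
The binding chain switches to Protocol→Recruit→Drug = 2+12+11 = 25; finish 25 weeks.

25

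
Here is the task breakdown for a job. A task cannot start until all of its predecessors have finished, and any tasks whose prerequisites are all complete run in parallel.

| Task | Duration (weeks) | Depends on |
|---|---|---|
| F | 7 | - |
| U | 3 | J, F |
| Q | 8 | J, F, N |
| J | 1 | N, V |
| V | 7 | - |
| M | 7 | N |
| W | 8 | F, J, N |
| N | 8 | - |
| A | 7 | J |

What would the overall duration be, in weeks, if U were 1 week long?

17

Baseline: N→J→Q = 8+1+8 = 17 → 17 weeks.
The longest path through U is only 12 weeks, so U has float 5.
No other chain overtakes it, so the finish is 17 weeks.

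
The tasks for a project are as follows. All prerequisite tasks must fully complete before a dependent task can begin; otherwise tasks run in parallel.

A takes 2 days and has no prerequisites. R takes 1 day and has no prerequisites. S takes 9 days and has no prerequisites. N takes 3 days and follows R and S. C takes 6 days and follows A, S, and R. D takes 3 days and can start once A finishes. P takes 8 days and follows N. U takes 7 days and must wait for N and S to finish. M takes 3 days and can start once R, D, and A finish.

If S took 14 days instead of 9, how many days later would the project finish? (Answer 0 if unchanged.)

5

Actual critical path: S→N→P = 9+3+8 = 20 ⇒ 20 days.
Since S is critical, the +5 change carries straight to that chain (now 25 days).
That remains the longest chain; total 25 days.
Change in finish: 25 − 20 = +5 days.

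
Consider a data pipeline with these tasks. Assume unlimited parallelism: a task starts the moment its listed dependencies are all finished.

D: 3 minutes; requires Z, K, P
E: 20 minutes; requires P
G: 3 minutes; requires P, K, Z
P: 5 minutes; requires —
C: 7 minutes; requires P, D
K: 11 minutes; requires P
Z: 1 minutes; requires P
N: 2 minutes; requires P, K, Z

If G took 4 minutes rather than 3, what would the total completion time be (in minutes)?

26

Critical path before the change: P→K→D→C = 5+11+3+7 = 26 giving 26 minutes.
G has 7 minutes of float (longest path through it is 19).
No other chain overtakes it, so the finish is 26 minutes.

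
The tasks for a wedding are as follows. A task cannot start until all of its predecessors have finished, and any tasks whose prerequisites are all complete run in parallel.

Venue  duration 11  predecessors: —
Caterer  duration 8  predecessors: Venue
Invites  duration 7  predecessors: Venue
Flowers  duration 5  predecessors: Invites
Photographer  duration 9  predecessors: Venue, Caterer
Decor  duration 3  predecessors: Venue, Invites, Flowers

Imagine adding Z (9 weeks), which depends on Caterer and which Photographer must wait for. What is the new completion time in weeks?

Originally the job takes 28 weeks.
With Z inserted, Photographer now waits for max(Venue, Caterer, Z).
New critical path: Venue→Caterer→Z→Photographer = 11+8+9+9 = 37 ⇒ 37 weeks.

37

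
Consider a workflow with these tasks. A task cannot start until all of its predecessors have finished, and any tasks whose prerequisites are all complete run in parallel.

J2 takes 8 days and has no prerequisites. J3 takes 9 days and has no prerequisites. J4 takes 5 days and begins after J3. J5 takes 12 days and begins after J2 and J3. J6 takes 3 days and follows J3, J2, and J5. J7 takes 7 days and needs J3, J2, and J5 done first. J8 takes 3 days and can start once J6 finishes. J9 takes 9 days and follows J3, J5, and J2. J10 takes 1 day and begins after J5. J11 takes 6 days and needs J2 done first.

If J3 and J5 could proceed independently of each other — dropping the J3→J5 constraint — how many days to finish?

29

With the dependency in place, J3→J5→J9 = 9+12+9 = 30 sets the finish at 30 days.
Without J3→J5, J5's earliest start moves from 9 to 8.
New critical path: J2→J5→J9 = 8+12+9 = 29 ⇒ 29 days.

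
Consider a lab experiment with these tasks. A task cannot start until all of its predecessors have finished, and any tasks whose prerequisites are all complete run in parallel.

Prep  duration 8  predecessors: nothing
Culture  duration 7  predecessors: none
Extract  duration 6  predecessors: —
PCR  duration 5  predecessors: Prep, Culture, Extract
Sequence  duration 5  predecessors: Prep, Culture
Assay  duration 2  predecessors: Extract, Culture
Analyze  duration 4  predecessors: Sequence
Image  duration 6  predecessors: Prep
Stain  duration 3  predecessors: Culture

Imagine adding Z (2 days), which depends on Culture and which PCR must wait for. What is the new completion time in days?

Originally the schedule takes 17 days.
With Z inserted, PCR now waits for max(Prep, Culture, Extract, Z).
New critical path: Prep→Sequence→Analyze = 8+5+4 = 17 ⇒ 17 days.

17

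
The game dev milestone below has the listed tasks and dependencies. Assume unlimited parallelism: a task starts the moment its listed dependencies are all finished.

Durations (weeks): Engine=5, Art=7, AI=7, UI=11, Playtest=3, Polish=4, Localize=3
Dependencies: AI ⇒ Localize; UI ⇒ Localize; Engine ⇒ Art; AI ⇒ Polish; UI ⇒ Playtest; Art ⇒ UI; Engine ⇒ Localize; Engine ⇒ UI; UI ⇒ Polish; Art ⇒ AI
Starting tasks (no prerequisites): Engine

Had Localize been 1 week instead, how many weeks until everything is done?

27

Actual critical path: Engine→Art→UI→Polish = 5+7+11+4 = 27 ⇒ 27 weeks.
Localize is off the critical path — its longest chain is 26 weeks, giving 1 of slack.
The critical path is still Engine→Art→UI→Polish; finish is now 27 weeks.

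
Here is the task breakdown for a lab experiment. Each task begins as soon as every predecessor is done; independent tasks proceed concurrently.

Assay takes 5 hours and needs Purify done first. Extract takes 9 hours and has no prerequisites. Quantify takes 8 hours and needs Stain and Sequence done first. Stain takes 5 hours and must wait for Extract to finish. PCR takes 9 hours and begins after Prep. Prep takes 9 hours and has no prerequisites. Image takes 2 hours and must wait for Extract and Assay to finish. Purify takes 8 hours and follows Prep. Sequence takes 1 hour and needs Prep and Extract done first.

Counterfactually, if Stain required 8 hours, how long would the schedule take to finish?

Actual critical path: Prep→Purify→Assay→Image = 9+8+5+2 = 24 ⇒ 24 hours.
Stain is off the critical path — its longest chain is 22 hours, giving 2 of slack.
Now Extract→Stain→Quantify = 9+8+8 = 25 is longest, so the finish becomes 25 hours.

25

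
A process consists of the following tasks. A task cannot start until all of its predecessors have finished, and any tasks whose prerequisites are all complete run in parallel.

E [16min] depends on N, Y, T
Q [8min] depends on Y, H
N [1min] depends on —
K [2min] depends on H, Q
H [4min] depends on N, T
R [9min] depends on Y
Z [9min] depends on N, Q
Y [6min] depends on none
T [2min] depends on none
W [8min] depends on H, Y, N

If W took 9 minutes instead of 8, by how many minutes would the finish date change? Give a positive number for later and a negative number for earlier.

The binding path is Y→Q→Z = 6+8+9 = 23; finish at 23 minutes.
The longest path through W is only 14 minutes, so W has float 9.
The critical path is still Y→Q→Z; finish is now 23 minutes.
Change in finish: 23 − 23 = +0 minutes.

0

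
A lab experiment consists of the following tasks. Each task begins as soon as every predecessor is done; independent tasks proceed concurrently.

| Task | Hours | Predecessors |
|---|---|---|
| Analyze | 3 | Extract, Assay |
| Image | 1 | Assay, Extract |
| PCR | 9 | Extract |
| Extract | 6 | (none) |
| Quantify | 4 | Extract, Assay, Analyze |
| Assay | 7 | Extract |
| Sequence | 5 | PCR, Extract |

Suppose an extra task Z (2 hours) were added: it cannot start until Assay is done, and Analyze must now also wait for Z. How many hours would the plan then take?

Originally the plan takes 20 hours.
With Z inserted, Analyze now waits for max(Extract, Assay, Z).
New critical path: Extract→Assay→Z→Analyze→Quantify = 6+7+2+3+4 = 22 ⇒ 22 hours.

22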